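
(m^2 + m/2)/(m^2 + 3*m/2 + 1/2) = m/(m + 1)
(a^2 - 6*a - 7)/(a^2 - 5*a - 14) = (a + 1)/(a + 2)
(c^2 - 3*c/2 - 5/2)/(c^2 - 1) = (c - 5/2)/(c - 1)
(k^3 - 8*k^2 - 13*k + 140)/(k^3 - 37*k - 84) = (k - 5)/(k + 3)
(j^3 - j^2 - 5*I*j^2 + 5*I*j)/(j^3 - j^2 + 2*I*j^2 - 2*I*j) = (j - 5*I)/(j + 2*I)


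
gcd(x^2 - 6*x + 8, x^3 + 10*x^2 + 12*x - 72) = x - 2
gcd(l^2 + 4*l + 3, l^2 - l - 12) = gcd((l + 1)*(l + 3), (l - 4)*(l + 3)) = l + 3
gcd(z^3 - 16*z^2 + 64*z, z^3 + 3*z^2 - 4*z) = z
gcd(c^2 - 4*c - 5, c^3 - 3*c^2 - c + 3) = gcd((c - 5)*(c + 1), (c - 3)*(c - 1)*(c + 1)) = c + 1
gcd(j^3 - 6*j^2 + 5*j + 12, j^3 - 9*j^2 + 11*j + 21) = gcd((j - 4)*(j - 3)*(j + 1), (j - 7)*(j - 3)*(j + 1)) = j^2 - 2*j - 3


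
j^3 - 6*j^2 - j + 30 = (j - 5)*(j - 3)*(j + 2)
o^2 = o^2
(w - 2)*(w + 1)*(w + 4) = w^3 + 3*w^2 - 6*w - 8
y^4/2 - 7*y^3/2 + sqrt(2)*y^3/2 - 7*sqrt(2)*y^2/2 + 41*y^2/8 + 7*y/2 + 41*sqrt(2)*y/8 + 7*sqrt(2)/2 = (y/2 + sqrt(2)/2)*(y - 4)*(y - 7/2)*(y + 1/2)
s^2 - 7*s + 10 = (s - 5)*(s - 2)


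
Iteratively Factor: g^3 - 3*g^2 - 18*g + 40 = (g - 2)*(g^2 - g - 20) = (g - 2)*(g + 4)*(g - 5)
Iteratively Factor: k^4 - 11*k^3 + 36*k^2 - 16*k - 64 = (k - 4)*(k^3 - 7*k^2 + 8*k + 16) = (k - 4)^2*(k^2 - 3*k - 4) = (k - 4)^3*(k + 1)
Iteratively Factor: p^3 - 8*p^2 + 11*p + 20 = (p + 1)*(p^2 - 9*p + 20) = (p - 5)*(p + 1)*(p - 4)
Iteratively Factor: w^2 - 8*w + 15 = (w - 5)*(w - 3)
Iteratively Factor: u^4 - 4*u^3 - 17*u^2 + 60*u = (u - 3)*(u^3 - u^2 - 20*u) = (u - 3)*(u + 4)*(u^2 - 5*u) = (u - 5)*(u - 3)*(u + 4)*(u)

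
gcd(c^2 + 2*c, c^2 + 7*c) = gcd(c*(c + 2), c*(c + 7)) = c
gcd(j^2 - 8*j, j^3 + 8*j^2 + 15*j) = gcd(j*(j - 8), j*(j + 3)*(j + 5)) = j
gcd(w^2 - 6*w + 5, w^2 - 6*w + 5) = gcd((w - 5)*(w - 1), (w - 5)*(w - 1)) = w^2 - 6*w + 5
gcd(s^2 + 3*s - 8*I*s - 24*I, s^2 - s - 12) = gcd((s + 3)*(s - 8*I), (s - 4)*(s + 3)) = s + 3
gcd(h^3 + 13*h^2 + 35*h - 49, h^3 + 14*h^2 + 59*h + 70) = h + 7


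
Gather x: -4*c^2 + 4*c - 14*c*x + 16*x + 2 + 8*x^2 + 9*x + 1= -4*c^2 + 4*c + 8*x^2 + x*(25 - 14*c) + 3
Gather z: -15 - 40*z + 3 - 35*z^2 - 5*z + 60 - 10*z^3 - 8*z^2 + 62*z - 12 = -10*z^3 - 43*z^2 + 17*z + 36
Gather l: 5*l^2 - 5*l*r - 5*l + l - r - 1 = 5*l^2 + l*(-5*r - 4) - r - 1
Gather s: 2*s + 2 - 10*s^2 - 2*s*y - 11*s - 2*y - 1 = -10*s^2 + s*(-2*y - 9) - 2*y + 1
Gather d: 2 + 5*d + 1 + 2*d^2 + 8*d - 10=2*d^2 + 13*d - 7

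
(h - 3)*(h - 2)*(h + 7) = h^3 + 2*h^2 - 29*h + 42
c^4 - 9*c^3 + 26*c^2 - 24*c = c*(c - 4)*(c - 3)*(c - 2)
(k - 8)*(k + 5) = k^2 - 3*k - 40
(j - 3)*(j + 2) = j^2 - j - 6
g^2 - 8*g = g*(g - 8)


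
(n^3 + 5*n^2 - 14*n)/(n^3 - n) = (n^2 + 5*n - 14)/(n^2 - 1)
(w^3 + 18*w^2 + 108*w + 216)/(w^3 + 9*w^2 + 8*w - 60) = (w^2 + 12*w + 36)/(w^2 + 3*w - 10)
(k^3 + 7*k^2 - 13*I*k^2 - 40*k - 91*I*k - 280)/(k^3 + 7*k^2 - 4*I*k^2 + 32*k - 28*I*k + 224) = (k - 5*I)/(k + 4*I)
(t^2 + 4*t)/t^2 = (t + 4)/t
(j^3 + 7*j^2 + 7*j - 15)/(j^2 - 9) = (j^2 + 4*j - 5)/(j - 3)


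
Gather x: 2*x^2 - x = 2*x^2 - x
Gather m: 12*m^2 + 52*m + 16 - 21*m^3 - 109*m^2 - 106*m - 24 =-21*m^3 - 97*m^2 - 54*m - 8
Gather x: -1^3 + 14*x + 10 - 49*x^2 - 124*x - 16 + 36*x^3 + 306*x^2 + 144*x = 36*x^3 + 257*x^2 + 34*x - 7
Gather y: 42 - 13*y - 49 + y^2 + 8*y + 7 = y^2 - 5*y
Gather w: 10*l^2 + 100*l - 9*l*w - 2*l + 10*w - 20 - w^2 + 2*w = 10*l^2 + 98*l - w^2 + w*(12 - 9*l) - 20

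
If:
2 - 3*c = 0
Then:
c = 2/3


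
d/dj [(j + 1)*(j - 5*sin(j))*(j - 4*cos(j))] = (j + 1)*(j - 5*sin(j))*(4*sin(j) + 1) - (j + 1)*(j - 4*cos(j))*(5*cos(j) - 1) + (j - 5*sin(j))*(j - 4*cos(j))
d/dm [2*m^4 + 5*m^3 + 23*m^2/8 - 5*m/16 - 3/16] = 8*m^3 + 15*m^2 + 23*m/4 - 5/16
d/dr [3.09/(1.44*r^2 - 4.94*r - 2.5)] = (15.2646 - 8.8992*r)/(-1.44*r^2 + 4.94*r + 2.5)^2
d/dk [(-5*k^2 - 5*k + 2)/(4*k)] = -5/4 - 1/(2*k^2)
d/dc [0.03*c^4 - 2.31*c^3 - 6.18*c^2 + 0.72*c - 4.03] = 0.12*c^3 - 6.93*c^2 - 12.36*c + 0.72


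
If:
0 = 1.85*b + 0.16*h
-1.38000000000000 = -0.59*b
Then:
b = 2.34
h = -27.04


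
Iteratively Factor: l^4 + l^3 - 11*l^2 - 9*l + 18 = (l - 3)*(l^3 + 4*l^2 + l - 6) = (l - 3)*(l + 2)*(l^2 + 2*l - 3) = (l - 3)*(l + 2)*(l + 3)*(l - 1)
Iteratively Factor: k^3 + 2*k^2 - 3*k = (k - 1)*(k^2 + 3*k) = k*(k - 1)*(k + 3)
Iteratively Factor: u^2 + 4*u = (u)*(u + 4)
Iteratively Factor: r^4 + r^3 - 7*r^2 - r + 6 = (r + 3)*(r^3 - 2*r^2 - r + 2) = (r - 1)*(r + 3)*(r^2 - r - 2) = (r - 1)*(r + 1)*(r + 3)*(r - 2)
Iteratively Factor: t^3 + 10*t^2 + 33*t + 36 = (t + 3)*(t^2 + 7*t + 12) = (t + 3)*(t + 4)*(t + 3)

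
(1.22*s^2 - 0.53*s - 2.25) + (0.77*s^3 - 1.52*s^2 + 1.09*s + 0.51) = 0.77*s^3 - 0.3*s^2 + 0.56*s - 1.74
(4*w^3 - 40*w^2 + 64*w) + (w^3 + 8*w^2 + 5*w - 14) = 5*w^3 - 32*w^2 + 69*w - 14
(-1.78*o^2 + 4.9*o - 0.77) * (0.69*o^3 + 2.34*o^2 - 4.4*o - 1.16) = -1.2282*o^5 - 0.7842*o^4 + 18.7667*o^3 - 21.297*o^2 - 2.296*o + 0.8932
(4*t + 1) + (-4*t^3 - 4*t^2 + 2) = -4*t^3 - 4*t^2 + 4*t + 3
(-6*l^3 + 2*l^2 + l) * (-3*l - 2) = 18*l^4 + 6*l^3 - 7*l^2 - 2*l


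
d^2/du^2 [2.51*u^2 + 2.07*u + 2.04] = 5.02000000000000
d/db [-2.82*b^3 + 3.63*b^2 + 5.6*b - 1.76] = -8.46*b^2 + 7.26*b + 5.6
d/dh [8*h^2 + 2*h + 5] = 16*h + 2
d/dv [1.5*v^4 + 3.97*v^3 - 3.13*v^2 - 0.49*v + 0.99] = 6.0*v^3 + 11.91*v^2 - 6.26*v - 0.49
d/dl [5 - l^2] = -2*l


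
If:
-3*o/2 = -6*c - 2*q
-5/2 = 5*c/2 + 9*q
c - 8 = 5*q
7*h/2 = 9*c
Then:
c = 119/43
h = 306/43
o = 416/43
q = -45/43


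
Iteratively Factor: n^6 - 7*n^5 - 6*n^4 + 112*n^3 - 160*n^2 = (n - 5)*(n^5 - 2*n^4 - 16*n^3 + 32*n^2) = n*(n - 5)*(n^4 - 2*n^3 - 16*n^2 + 32*n) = n*(n - 5)*(n - 4)*(n^3 + 2*n^2 - 8*n) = n*(n - 5)*(n - 4)*(n + 4)*(n^2 - 2*n) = n^2*(n - 5)*(n - 4)*(n + 4)*(n - 2)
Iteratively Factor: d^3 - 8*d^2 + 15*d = (d - 3)*(d^2 - 5*d) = d*(d - 3)*(d - 5)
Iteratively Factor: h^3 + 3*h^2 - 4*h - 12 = (h + 2)*(h^2 + h - 6) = (h + 2)*(h + 3)*(h - 2)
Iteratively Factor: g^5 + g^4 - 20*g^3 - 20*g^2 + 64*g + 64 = (g - 2)*(g^4 + 3*g^3 - 14*g^2 - 48*g - 32) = (g - 2)*(g + 2)*(g^3 + g^2 - 16*g - 16) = (g - 2)*(g + 1)*(g + 2)*(g^2 - 16) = (g - 4)*(g - 2)*(g + 1)*(g + 2)*(g + 4)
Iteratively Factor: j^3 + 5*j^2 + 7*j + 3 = (j + 1)*(j^2 + 4*j + 3) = (j + 1)*(j + 3)*(j + 1)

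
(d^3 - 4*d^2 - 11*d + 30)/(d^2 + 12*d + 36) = (d^3 - 4*d^2 - 11*d + 30)/(d^2 + 12*d + 36)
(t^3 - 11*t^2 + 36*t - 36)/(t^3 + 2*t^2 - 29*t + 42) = (t - 6)/(t + 7)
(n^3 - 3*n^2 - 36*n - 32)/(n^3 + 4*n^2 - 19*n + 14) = (n^3 - 3*n^2 - 36*n - 32)/(n^3 + 4*n^2 - 19*n + 14)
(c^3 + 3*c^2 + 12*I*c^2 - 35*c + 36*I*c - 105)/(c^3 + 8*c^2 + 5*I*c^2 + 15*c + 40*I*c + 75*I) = (c + 7*I)/(c + 5)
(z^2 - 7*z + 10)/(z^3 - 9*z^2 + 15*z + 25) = (z - 2)/(z^2 - 4*z - 5)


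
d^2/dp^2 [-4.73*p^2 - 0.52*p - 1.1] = -9.46000000000000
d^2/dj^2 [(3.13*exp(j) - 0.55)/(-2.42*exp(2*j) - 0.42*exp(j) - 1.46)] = (-18.330532*exp(4*j) + 16.065412*exp(3*j) + 68.030556*exp(2*j) - 5.756704*exp(j) - 7.009168)*exp(j)/(14.172488*exp(6*j) + 7.379064*exp(5*j) + 26.931696*exp(4*j) + 8.977752*exp(3*j) + 16.248048*exp(2*j) + 2.685816*exp(j) + 3.112136)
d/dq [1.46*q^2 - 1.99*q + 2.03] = 2.92*q - 1.99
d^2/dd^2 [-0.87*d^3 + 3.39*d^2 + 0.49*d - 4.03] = 6.78 - 5.22*d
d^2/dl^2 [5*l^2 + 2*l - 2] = 10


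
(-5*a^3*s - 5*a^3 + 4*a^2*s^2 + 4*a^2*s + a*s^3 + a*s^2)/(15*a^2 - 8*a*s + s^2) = a*(-5*a^2*s - 5*a^2 + 4*a*s^2 + 4*a*s + s^3 + s^2)/(15*a^2 - 8*a*s + s^2)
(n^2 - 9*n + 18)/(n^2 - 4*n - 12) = (n - 3)/(n + 2)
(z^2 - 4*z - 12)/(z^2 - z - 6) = (z - 6)/(z - 3)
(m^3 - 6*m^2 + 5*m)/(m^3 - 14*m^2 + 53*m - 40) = m/(m - 8)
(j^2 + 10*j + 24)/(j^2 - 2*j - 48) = (j + 4)/(j - 8)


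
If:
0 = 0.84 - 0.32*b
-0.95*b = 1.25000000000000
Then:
No Solution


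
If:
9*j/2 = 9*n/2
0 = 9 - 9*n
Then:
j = 1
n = 1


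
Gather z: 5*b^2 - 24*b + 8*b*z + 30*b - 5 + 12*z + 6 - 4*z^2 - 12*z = 5*b^2 + 8*b*z + 6*b - 4*z^2 + 1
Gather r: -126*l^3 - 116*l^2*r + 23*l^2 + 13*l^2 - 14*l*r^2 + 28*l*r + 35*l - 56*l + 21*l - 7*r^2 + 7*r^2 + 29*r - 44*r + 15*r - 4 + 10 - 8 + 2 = -126*l^3 + 36*l^2 - 14*l*r^2 + r*(-116*l^2 + 28*l)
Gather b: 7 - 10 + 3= 0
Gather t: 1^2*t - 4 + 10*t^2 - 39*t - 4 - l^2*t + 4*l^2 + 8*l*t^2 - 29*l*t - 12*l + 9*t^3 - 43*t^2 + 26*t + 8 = 4*l^2 - 12*l + 9*t^3 + t^2*(8*l - 33) + t*(-l^2 - 29*l - 12)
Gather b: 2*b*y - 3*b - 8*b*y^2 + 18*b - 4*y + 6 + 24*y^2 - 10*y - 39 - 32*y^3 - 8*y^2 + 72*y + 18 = b*(-8*y^2 + 2*y + 15) - 32*y^3 + 16*y^2 + 58*y - 15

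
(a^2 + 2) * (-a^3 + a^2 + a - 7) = -a^5 + a^4 - a^3 - 5*a^2 + 2*a - 14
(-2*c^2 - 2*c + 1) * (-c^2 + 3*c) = 2*c^4 - 4*c^3 - 7*c^2 + 3*c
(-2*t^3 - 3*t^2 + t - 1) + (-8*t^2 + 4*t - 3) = -2*t^3 - 11*t^2 + 5*t - 4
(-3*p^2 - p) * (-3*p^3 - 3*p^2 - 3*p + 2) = 9*p^5 + 12*p^4 + 12*p^3 - 3*p^2 - 2*p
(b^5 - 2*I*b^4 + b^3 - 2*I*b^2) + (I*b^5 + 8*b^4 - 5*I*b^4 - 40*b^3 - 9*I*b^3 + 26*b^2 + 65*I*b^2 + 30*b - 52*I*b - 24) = b^5 + I*b^5 + 8*b^4 - 7*I*b^4 - 39*b^3 - 9*I*b^3 + 26*b^2 + 63*I*b^2 + 30*b - 52*I*b - 24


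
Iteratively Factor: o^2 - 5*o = (o)*(o - 5)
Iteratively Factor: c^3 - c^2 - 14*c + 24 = (c + 4)*(c^2 - 5*c + 6) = (c - 3)*(c + 4)*(c - 2)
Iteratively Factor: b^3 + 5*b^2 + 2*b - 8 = (b + 4)*(b^2 + b - 2) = (b - 1)*(b + 4)*(b + 2)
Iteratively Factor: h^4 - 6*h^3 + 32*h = (h)*(h^3 - 6*h^2 + 32) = h*(h - 4)*(h^2 - 2*h - 8) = h*(h - 4)^2*(h + 2)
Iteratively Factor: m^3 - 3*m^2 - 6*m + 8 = (m + 2)*(m^2 - 5*m + 4) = (m - 1)*(m + 2)*(m - 4)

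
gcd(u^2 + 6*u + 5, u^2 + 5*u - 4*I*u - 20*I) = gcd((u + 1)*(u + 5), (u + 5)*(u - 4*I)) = u + 5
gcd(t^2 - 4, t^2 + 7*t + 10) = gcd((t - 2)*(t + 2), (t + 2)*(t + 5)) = t + 2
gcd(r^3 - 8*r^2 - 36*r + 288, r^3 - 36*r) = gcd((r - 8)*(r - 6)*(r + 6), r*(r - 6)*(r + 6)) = r^2 - 36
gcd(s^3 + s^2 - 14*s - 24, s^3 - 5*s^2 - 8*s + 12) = s + 2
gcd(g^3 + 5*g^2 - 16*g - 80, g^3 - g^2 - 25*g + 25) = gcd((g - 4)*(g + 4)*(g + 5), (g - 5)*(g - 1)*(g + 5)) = g + 5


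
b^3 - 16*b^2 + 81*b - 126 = (b - 7)*(b - 6)*(b - 3)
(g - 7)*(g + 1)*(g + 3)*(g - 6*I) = g^4 - 3*g^3 - 6*I*g^3 - 25*g^2 + 18*I*g^2 - 21*g + 150*I*g + 126*I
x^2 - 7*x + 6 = (x - 6)*(x - 1)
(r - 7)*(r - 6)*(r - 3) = r^3 - 16*r^2 + 81*r - 126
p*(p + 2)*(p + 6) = p^3 + 8*p^2 + 12*p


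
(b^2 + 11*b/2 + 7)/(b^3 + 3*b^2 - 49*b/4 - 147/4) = 2*(b + 2)/(2*b^2 - b - 21)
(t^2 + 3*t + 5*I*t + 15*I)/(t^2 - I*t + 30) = (t + 3)/(t - 6*I)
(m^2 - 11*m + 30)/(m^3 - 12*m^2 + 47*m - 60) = (m - 6)/(m^2 - 7*m + 12)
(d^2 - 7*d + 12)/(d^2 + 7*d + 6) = (d^2 - 7*d + 12)/(d^2 + 7*d + 6)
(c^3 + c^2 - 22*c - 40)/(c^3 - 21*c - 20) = (c + 2)/(c + 1)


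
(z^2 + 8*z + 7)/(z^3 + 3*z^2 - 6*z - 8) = (z + 7)/(z^2 + 2*z - 8)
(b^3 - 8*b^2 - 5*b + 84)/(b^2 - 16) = (b^2 - 4*b - 21)/(b + 4)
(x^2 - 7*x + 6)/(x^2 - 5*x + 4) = (x - 6)/(x - 4)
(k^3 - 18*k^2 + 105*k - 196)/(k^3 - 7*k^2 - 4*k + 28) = (k^2 - 11*k + 28)/(k^2 - 4)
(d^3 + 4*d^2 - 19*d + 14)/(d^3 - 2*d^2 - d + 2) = (d + 7)/(d + 1)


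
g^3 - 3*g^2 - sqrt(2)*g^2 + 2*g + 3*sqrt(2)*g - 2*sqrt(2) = (g - 2)*(g - 1)*(g - sqrt(2))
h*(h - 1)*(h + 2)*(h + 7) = h^4 + 8*h^3 + 5*h^2 - 14*h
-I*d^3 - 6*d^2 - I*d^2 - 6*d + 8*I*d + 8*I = (d - 4*I)*(d - 2*I)*(-I*d - I)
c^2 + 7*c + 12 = (c + 3)*(c + 4)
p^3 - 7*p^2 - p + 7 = (p - 7)*(p - 1)*(p + 1)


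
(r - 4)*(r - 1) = r^2 - 5*r + 4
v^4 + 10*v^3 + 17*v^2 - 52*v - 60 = (v - 2)*(v + 1)*(v + 5)*(v + 6)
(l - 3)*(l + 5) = l^2 + 2*l - 15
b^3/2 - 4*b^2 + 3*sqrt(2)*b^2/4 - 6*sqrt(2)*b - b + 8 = (b/2 + sqrt(2))*(b - 8)*(b - sqrt(2)/2)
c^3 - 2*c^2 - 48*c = c*(c - 8)*(c + 6)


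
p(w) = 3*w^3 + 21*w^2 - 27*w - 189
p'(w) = 9*w^2 + 42*w - 27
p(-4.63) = 88.43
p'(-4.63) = -28.53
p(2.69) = -51.28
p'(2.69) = 151.10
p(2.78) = -37.31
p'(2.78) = 159.32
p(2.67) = -54.28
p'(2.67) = 149.30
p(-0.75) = -158.20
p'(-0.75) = -53.44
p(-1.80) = -89.86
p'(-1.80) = -73.44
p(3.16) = 30.04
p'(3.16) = 195.59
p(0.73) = -196.35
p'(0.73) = 8.46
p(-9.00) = -432.00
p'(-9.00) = 324.00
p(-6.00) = 81.00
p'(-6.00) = 45.00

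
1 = 1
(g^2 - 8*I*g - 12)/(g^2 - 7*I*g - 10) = (g - 6*I)/(g - 5*I)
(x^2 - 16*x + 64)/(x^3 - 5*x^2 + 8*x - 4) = (x^2 - 16*x + 64)/(x^3 - 5*x^2 + 8*x - 4)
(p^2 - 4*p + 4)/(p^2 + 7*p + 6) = (p^2 - 4*p + 4)/(p^2 + 7*p + 6)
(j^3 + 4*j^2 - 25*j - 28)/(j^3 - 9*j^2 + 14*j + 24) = (j + 7)/(j - 6)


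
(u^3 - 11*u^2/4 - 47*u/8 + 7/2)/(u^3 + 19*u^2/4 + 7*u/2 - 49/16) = 2*(u - 4)/(2*u + 7)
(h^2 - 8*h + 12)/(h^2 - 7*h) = (h^2 - 8*h + 12)/(h*(h - 7))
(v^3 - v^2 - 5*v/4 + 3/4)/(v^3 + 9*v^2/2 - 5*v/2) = (2*v^2 - v - 3)/(2*v*(v + 5))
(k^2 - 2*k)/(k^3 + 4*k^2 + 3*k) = (k - 2)/(k^2 + 4*k + 3)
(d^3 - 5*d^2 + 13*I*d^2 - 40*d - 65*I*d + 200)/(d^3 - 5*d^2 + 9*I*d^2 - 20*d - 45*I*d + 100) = (d + 8*I)/(d + 4*I)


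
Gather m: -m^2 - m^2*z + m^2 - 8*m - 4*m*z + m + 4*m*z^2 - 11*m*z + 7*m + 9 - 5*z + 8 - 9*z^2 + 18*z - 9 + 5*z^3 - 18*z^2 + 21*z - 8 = -m^2*z + m*(4*z^2 - 15*z) + 5*z^3 - 27*z^2 + 34*z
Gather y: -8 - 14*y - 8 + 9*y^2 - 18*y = 9*y^2 - 32*y - 16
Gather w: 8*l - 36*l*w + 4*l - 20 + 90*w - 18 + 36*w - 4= 12*l + w*(126 - 36*l) - 42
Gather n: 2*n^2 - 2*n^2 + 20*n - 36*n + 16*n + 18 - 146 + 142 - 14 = 0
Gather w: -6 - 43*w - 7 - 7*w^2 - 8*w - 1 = -7*w^2 - 51*w - 14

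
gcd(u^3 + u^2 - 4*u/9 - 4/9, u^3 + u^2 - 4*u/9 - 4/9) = u^3 + u^2 - 4*u/9 - 4/9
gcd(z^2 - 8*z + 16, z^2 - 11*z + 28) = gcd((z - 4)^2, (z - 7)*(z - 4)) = z - 4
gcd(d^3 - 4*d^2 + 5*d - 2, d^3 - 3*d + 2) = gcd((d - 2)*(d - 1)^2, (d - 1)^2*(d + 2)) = d^2 - 2*d + 1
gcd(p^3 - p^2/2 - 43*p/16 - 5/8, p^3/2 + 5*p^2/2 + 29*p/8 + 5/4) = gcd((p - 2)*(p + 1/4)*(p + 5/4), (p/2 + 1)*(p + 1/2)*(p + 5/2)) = 1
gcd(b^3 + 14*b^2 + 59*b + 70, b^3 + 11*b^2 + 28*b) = b + 7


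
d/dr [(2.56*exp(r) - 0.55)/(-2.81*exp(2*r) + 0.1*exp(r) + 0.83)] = (7.1936*exp(2*r) - 3.091*exp(r) + 2.1798)*exp(r)/(7.8961*exp(4*r) - 0.562*exp(3*r) - 4.6546*exp(2*r) + 0.166*exp(r) + 0.6889)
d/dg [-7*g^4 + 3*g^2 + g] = -28*g^3 + 6*g + 1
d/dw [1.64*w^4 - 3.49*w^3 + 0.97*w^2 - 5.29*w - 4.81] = 6.56*w^3 - 10.47*w^2 + 1.94*w - 5.29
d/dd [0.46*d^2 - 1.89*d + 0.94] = 0.92*d - 1.89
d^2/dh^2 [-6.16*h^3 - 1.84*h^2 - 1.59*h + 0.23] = -36.96*h - 3.68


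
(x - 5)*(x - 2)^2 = x^3 - 9*x^2 + 24*x - 20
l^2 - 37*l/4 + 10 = (l - 8)*(l - 5/4)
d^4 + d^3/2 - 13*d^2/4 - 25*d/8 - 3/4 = (d - 2)*(d + 1/2)^2*(d + 3/2)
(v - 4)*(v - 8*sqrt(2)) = v^2 - 8*sqrt(2)*v - 4*v + 32*sqrt(2)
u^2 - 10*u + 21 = (u - 7)*(u - 3)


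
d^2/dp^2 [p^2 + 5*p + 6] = 2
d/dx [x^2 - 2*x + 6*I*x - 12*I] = 2*x - 2 + 6*I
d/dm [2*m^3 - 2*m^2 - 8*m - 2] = 6*m^2 - 4*m - 8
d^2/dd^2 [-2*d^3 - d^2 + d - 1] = -12*d - 2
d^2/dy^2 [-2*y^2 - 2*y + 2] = -4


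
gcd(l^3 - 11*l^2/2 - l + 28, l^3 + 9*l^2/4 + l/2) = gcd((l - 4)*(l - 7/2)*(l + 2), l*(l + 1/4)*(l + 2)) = l + 2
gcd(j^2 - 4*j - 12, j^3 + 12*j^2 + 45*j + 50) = j + 2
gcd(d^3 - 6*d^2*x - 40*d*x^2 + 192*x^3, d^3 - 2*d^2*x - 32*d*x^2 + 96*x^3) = -d^2 - 2*d*x + 24*x^2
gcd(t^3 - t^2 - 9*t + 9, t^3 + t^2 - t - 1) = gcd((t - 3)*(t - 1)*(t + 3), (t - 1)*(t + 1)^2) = t - 1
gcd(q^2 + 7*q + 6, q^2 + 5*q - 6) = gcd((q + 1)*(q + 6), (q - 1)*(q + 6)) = q + 6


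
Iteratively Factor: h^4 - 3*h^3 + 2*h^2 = (h - 1)*(h^3 - 2*h^2) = h*(h - 1)*(h^2 - 2*h) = h^2*(h - 1)*(h - 2)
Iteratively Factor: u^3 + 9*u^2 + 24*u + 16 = (u + 4)*(u^2 + 5*u + 4) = (u + 4)^2*(u + 1)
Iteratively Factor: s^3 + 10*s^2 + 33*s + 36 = (s + 3)*(s^2 + 7*s + 12) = (s + 3)^2*(s + 4)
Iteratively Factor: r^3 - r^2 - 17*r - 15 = (r + 3)*(r^2 - 4*r - 5) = (r + 1)*(r + 3)*(r - 5)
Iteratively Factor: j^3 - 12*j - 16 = (j + 2)*(j^2 - 2*j - 8) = (j - 4)*(j + 2)*(j + 2)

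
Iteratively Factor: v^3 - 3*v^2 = (v)*(v^2 - 3*v) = v^2*(v - 3)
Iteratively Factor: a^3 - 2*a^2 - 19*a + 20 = (a - 1)*(a^2 - a - 20) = (a - 1)*(a + 4)*(a - 5)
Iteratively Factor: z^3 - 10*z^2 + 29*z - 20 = (z - 1)*(z^2 - 9*z + 20) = (z - 5)*(z - 1)*(z - 4)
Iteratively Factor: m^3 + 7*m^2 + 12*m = (m + 3)*(m^2 + 4*m) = m*(m + 3)*(m + 4)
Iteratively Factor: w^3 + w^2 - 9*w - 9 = (w + 3)*(w^2 - 2*w - 3) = (w - 3)*(w + 3)*(w + 1)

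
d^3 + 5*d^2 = d^2*(d + 5)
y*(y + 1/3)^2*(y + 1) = y^4 + 5*y^3/3 + 7*y^2/9 + y/9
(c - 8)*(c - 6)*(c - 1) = c^3 - 15*c^2 + 62*c - 48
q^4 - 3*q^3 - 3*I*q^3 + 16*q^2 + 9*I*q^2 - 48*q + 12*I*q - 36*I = (q - 3)*(q - 6*I)*(q + I)*(q + 2*I)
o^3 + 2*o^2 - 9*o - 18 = (o - 3)*(o + 2)*(o + 3)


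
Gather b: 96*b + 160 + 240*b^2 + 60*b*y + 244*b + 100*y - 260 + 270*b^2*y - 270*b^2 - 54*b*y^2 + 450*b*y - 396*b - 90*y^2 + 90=b^2*(270*y - 30) + b*(-54*y^2 + 510*y - 56) - 90*y^2 + 100*y - 10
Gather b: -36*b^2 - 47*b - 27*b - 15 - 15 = -36*b^2 - 74*b - 30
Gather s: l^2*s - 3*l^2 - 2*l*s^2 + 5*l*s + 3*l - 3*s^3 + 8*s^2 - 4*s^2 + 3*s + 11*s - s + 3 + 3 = -3*l^2 + 3*l - 3*s^3 + s^2*(4 - 2*l) + s*(l^2 + 5*l + 13) + 6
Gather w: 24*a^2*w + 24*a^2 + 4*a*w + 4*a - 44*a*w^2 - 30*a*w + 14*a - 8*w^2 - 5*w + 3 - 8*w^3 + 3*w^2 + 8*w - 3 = 24*a^2 + 18*a - 8*w^3 + w^2*(-44*a - 5) + w*(24*a^2 - 26*a + 3)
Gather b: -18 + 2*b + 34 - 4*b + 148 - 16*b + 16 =180 - 18*b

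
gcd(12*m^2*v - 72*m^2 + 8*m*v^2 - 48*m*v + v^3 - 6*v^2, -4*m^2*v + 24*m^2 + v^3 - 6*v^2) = 2*m*v - 12*m + v^2 - 6*v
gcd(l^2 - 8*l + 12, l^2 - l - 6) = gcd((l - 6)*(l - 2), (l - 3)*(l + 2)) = 1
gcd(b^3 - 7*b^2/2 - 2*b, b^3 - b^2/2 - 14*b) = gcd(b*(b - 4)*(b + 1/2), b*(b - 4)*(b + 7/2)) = b^2 - 4*b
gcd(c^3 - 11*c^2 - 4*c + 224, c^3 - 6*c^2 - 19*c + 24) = c - 8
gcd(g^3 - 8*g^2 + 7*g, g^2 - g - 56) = 1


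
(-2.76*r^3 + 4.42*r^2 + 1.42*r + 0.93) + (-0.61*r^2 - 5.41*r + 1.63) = -2.76*r^3 + 3.81*r^2 - 3.99*r + 2.56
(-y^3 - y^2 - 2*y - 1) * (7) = -7*y^3 - 7*y^2 - 14*y - 7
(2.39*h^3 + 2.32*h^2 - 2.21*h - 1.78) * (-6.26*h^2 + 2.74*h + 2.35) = -14.9614*h^5 - 7.9746*h^4 + 25.8079*h^3 + 10.5394*h^2 - 10.0707*h - 4.183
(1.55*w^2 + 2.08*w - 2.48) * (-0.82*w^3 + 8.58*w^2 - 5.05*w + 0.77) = -1.271*w^5 + 11.5934*w^4 + 12.0525*w^3 - 30.5889*w^2 + 14.1256*w - 1.9096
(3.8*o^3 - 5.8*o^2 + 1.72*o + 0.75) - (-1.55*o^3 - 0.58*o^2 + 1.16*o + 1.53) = 5.35*o^3 - 5.22*o^2 + 0.56*o - 0.78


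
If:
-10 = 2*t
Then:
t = -5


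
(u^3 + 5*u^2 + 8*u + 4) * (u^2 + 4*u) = u^5 + 9*u^4 + 28*u^3 + 36*u^2 + 16*u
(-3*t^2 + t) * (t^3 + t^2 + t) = -3*t^5 - 2*t^4 - 2*t^3 + t^2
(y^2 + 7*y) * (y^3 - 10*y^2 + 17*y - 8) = y^5 - 3*y^4 - 53*y^3 + 111*y^2 - 56*y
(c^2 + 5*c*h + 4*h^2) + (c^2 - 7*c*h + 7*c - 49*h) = 2*c^2 - 2*c*h + 7*c + 4*h^2 - 49*h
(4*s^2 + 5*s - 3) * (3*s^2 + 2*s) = 12*s^4 + 23*s^3 + s^2 - 6*s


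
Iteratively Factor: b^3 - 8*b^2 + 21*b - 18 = (b - 3)*(b^2 - 5*b + 6) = (b - 3)*(b - 2)*(b - 3)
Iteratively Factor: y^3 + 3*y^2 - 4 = (y + 2)*(y^2 + y - 2) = (y - 1)*(y + 2)*(y + 2)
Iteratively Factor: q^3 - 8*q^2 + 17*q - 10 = (q - 5)*(q^2 - 3*q + 2) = (q - 5)*(q - 2)*(q - 1)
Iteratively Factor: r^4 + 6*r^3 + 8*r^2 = (r + 2)*(r^3 + 4*r^2) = r*(r + 2)*(r^2 + 4*r) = r*(r + 2)*(r + 4)*(r)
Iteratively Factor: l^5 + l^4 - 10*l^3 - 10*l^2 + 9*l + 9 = (l + 1)*(l^4 - 10*l^2 + 9) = (l + 1)*(l + 3)*(l^3 - 3*l^2 - l + 3) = (l - 3)*(l + 1)*(l + 3)*(l^2 - 1) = (l - 3)*(l + 1)^2*(l + 3)*(l - 1)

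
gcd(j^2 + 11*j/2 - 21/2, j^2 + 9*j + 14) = j + 7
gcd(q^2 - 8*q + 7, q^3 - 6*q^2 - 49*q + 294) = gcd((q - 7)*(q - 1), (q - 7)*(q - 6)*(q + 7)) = q - 7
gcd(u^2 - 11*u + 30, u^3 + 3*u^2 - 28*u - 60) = u - 5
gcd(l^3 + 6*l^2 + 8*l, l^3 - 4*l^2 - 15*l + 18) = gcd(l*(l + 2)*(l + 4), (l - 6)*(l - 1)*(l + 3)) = 1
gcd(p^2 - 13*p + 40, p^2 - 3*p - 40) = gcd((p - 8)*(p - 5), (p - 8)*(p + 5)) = p - 8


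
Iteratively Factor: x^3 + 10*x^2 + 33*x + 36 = (x + 4)*(x^2 + 6*x + 9) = (x + 3)*(x + 4)*(x + 3)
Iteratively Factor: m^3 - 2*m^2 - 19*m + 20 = (m + 4)*(m^2 - 6*m + 5) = (m - 5)*(m + 4)*(m - 1)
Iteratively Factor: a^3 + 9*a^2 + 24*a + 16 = (a + 1)*(a^2 + 8*a + 16) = (a + 1)*(a + 4)*(a + 4)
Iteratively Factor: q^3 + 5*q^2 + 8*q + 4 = (q + 2)*(q^2 + 3*q + 2) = (q + 2)^2*(q + 1)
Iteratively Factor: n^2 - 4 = (n - 2)*(n + 2)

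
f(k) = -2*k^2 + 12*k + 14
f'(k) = 12 - 4*k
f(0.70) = 21.42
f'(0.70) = 9.20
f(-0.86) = 2.20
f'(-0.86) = 15.44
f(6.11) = 12.66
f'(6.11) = -12.44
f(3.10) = 31.98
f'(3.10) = -0.40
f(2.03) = 30.12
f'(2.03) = 3.88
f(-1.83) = -14.66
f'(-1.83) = 19.32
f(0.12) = 15.41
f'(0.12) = 11.52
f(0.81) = 22.41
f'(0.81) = 8.76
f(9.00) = -40.00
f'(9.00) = -24.00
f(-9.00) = -256.00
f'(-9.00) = 48.00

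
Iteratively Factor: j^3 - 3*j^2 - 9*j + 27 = (j - 3)*(j^2 - 9) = (j - 3)^2*(j + 3)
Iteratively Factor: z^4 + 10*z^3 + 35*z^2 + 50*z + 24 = (z + 3)*(z^3 + 7*z^2 + 14*z + 8) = (z + 3)*(z + 4)*(z^2 + 3*z + 2) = (z + 2)*(z + 3)*(z + 4)*(z + 1)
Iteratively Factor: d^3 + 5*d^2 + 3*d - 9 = (d - 1)*(d^2 + 6*d + 9) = (d - 1)*(d + 3)*(d + 3)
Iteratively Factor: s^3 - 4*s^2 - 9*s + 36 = (s + 3)*(s^2 - 7*s + 12) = (s - 3)*(s + 3)*(s - 4)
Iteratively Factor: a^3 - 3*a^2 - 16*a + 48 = (a - 4)*(a^2 + a - 12) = (a - 4)*(a + 4)*(a - 3)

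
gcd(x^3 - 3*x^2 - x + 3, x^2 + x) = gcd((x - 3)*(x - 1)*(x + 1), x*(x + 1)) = x + 1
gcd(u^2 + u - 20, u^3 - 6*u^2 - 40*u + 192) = u - 4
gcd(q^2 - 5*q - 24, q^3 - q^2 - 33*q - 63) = q + 3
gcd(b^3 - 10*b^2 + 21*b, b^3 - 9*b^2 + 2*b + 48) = b - 3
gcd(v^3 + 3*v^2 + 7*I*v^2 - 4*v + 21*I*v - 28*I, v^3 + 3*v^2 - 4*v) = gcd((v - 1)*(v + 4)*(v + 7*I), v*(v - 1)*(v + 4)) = v^2 + 3*v - 4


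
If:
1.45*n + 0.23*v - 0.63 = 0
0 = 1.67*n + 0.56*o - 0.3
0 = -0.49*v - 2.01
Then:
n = 1.09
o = -2.70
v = -4.10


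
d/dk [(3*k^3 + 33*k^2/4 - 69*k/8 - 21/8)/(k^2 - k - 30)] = 3*(8*k^4 - 16*k^3 - 719*k^2 - 1306*k + 683)/(8*(k^4 - 2*k^3 - 59*k^2 + 60*k + 900))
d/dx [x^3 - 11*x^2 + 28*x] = 3*x^2 - 22*x + 28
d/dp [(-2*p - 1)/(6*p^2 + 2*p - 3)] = 4*(3*p^2 + 3*p + 2)/(36*p^4 + 24*p^3 - 32*p^2 - 12*p + 9)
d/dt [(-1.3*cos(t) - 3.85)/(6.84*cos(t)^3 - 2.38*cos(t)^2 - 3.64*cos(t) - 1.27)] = (-17.784*cos(t)^3 - 75.908*cos(t)^2 + 18.326*cos(t) + 12.363)*sin(t)/(46.7856*cos(t)^6 - 32.5584*cos(t)^5 - 44.1308*cos(t)^4 - 0.0472000000000001*cos(t)^3 + 19.2948*cos(t)^2 + 9.2456*cos(t) + 1.6129)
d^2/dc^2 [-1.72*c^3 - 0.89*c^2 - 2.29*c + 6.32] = -10.32*c - 1.78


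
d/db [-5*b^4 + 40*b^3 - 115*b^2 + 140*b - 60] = -20*b^3 + 120*b^2 - 230*b + 140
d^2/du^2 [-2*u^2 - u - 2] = -4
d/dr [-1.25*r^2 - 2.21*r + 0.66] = -2.5*r - 2.21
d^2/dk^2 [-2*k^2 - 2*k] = -4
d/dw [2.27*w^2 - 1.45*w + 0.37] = 4.54*w - 1.45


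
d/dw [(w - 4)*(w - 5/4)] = 2*w - 21/4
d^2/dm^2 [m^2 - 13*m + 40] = 2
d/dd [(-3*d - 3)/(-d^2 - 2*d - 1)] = -3/(d^2 + 2*d + 1)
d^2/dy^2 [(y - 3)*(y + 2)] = 2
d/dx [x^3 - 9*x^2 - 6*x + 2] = 3*x^2 - 18*x - 6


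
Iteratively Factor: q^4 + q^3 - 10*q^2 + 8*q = (q - 1)*(q^3 + 2*q^2 - 8*q) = (q - 1)*(q + 4)*(q^2 - 2*q) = q*(q - 1)*(q + 4)*(q - 2)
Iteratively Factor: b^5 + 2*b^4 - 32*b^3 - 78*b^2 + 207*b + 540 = (b + 4)*(b^4 - 2*b^3 - 24*b^2 + 18*b + 135) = (b - 3)*(b + 4)*(b^3 + b^2 - 21*b - 45) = (b - 3)*(b + 3)*(b + 4)*(b^2 - 2*b - 15) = (b - 3)*(b + 3)^2*(b + 4)*(b - 5)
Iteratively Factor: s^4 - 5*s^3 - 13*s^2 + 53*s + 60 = (s - 4)*(s^3 - s^2 - 17*s - 15) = (s - 4)*(s + 3)*(s^2 - 4*s - 5) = (s - 5)*(s - 4)*(s + 3)*(s + 1)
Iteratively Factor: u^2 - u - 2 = (u + 1)*(u - 2)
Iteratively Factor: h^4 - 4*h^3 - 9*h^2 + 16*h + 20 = (h + 1)*(h^3 - 5*h^2 - 4*h + 20) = (h - 2)*(h + 1)*(h^2 - 3*h - 10) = (h - 5)*(h - 2)*(h + 1)*(h + 2)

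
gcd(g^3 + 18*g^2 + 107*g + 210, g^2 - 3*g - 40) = g + 5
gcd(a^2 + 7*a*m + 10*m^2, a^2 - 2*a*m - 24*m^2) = 1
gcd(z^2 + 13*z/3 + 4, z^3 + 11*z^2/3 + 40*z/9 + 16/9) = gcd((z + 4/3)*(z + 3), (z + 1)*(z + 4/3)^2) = z + 4/3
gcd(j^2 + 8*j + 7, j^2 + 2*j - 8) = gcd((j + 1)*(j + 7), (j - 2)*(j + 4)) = 1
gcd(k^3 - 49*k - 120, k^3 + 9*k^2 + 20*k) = k + 5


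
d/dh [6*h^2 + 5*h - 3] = 12*h + 5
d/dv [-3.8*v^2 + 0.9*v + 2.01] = 0.9 - 7.6*v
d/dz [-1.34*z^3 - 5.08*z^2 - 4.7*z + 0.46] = -4.02*z^2 - 10.16*z - 4.7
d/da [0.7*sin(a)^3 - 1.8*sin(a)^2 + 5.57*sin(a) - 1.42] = (2.1*sin(a)^2 - 3.6*sin(a) + 5.57)*cos(a)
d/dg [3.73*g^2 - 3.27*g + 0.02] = 7.46*g - 3.27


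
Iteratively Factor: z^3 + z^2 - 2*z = (z + 2)*(z^2 - z) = z*(z + 2)*(z - 1)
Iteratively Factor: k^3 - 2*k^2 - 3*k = (k - 3)*(k^2 + k) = k*(k - 3)*(k + 1)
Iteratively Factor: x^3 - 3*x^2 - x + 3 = (x - 3)*(x^2 - 1) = (x - 3)*(x + 1)*(x - 1)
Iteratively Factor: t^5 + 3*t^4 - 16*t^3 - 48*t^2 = (t - 4)*(t^4 + 7*t^3 + 12*t^2) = t*(t - 4)*(t^3 + 7*t^2 + 12*t) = t*(t - 4)*(t + 3)*(t^2 + 4*t) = t^2*(t - 4)*(t + 3)*(t + 4)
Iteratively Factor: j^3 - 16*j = (j - 4)*(j^2 + 4*j) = (j - 4)*(j + 4)*(j)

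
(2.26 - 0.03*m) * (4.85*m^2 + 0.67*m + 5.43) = -0.1455*m^3 + 10.9409*m^2 + 1.3513*m + 12.2718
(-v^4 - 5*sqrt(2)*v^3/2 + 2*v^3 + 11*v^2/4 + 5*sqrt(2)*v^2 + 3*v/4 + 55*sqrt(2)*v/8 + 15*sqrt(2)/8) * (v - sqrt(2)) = -v^5 - 3*sqrt(2)*v^4/2 + 2*v^4 + 3*sqrt(2)*v^3 + 31*v^3/4 - 37*v^2/4 + 33*sqrt(2)*v^2/8 - 55*v/4 + 9*sqrt(2)*v/8 - 15/4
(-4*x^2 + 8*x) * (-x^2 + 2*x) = 4*x^4 - 16*x^3 + 16*x^2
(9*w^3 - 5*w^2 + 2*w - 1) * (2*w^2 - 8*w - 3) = 18*w^5 - 82*w^4 + 17*w^3 - 3*w^2 + 2*w + 3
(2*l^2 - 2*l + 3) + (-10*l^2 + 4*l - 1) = -8*l^2 + 2*l + 2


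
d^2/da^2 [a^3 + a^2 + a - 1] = 6*a + 2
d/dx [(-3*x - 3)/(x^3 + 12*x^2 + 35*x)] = 3*(2*x^3 + 15*x^2 + 24*x + 35)/(x^2*(x^4 + 24*x^3 + 214*x^2 + 840*x + 1225))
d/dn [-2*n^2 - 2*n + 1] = -4*n - 2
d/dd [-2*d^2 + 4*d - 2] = 4 - 4*d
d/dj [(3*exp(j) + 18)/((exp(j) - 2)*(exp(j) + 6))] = -3*exp(j)/(exp(2*j) - 4*exp(j) + 4)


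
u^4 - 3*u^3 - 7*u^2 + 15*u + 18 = (u - 3)^2*(u + 1)*(u + 2)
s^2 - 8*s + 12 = (s - 6)*(s - 2)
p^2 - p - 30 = (p - 6)*(p + 5)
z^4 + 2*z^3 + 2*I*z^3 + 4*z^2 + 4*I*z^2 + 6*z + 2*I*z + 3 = (z + 1)^2*(z - I)*(z + 3*I)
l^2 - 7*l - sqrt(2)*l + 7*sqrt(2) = (l - 7)*(l - sqrt(2))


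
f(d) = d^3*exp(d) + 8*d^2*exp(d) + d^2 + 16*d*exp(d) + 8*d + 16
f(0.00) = 16.00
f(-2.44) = 1.92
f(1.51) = 237.88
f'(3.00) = 4794.36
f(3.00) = 3001.57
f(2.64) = 1675.18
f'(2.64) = 2753.50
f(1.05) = 102.02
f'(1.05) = 189.80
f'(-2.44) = 2.15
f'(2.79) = 3475.30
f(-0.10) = 13.83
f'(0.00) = 24.00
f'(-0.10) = 19.48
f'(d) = d^3*exp(d) + 11*d^2*exp(d) + 32*d*exp(d) + 2*d + 16*exp(d) + 8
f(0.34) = 27.83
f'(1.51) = 431.30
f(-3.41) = 0.31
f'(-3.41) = 1.02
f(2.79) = 2140.34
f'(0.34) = 48.29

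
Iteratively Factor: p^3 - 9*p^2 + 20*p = (p - 5)*(p^2 - 4*p) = p*(p - 5)*(p - 4)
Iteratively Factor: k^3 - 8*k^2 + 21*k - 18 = (k - 2)*(k^2 - 6*k + 9) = (k - 3)*(k - 2)*(k - 3)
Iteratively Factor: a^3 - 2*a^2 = (a - 2)*(a^2) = a*(a - 2)*(a)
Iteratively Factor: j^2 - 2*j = (j)*(j - 2)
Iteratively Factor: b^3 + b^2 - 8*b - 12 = (b + 2)*(b^2 - b - 6) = (b - 3)*(b + 2)*(b + 2)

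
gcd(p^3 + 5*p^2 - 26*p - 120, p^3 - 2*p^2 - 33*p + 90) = p^2 + p - 30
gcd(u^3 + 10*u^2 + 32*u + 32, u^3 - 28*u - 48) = u^2 + 6*u + 8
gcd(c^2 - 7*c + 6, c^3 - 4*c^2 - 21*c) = 1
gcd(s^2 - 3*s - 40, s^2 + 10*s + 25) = s + 5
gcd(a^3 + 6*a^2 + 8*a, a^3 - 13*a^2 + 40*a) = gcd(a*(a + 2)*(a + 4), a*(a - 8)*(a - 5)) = a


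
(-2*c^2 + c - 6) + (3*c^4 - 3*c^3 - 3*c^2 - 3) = 3*c^4 - 3*c^3 - 5*c^2 + c - 9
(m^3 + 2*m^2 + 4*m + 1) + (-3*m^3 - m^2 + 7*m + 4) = -2*m^3 + m^2 + 11*m + 5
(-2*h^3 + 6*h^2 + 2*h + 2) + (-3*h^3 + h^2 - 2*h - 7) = -5*h^3 + 7*h^2 - 5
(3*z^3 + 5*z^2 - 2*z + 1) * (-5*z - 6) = -15*z^4 - 43*z^3 - 20*z^2 + 7*z - 6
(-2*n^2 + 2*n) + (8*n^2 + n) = 6*n^2 + 3*n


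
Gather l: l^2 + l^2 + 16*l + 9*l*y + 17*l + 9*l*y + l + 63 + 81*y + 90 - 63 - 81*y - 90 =2*l^2 + l*(18*y + 34)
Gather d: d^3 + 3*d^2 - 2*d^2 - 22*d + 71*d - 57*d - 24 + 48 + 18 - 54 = d^3 + d^2 - 8*d - 12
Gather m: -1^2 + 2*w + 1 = 2*w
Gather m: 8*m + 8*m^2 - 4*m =8*m^2 + 4*m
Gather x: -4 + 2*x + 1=2*x - 3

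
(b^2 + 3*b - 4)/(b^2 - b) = (b + 4)/b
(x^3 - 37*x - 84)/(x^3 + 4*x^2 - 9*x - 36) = (x - 7)/(x - 3)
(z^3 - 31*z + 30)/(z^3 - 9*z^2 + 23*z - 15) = (z + 6)/(z - 3)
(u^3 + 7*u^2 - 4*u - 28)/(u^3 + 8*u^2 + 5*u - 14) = (u - 2)/(u - 1)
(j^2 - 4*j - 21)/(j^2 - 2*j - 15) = (j - 7)/(j - 5)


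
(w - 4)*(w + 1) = w^2 - 3*w - 4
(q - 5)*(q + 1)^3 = q^4 - 2*q^3 - 12*q^2 - 14*q - 5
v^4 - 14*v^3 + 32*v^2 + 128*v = v*(v - 8)^2*(v + 2)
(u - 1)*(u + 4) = u^2 + 3*u - 4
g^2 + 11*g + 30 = (g + 5)*(g + 6)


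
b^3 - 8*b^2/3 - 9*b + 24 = (b - 3)*(b - 8/3)*(b + 3)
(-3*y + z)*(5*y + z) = -15*y^2 + 2*y*z + z^2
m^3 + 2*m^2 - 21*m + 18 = (m - 3)*(m - 1)*(m + 6)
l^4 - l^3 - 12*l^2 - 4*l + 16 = (l - 4)*(l - 1)*(l + 2)^2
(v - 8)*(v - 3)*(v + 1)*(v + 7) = v^4 - 3*v^3 - 57*v^2 + 115*v + 168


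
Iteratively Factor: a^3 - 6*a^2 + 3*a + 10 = (a - 2)*(a^2 - 4*a - 5) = (a - 5)*(a - 2)*(a + 1)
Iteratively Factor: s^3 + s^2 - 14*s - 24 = (s + 2)*(s^2 - s - 12) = (s + 2)*(s + 3)*(s - 4)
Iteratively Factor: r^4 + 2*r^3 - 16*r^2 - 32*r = (r + 2)*(r^3 - 16*r) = (r - 4)*(r + 2)*(r^2 + 4*r) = r*(r - 4)*(r + 2)*(r + 4)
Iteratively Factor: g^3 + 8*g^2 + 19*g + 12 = (g + 4)*(g^2 + 4*g + 3) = (g + 1)*(g + 4)*(g + 3)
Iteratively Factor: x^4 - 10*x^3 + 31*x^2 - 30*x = (x - 3)*(x^3 - 7*x^2 + 10*x) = (x - 5)*(x - 3)*(x^2 - 2*x) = (x - 5)*(x - 3)*(x - 2)*(x)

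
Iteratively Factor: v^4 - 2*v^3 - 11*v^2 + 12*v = (v)*(v^3 - 2*v^2 - 11*v + 12) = v*(v - 4)*(v^2 + 2*v - 3) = v*(v - 4)*(v - 1)*(v + 3)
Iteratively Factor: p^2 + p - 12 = (p + 4)*(p - 3)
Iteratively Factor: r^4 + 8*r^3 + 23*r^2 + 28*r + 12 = (r + 3)*(r^3 + 5*r^2 + 8*r + 4) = (r + 1)*(r + 3)*(r^2 + 4*r + 4) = (r + 1)*(r + 2)*(r + 3)*(r + 2)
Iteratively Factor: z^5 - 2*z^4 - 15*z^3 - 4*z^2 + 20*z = (z)*(z^4 - 2*z^3 - 15*z^2 - 4*z + 20) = z*(z + 2)*(z^3 - 4*z^2 - 7*z + 10) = z*(z - 5)*(z + 2)*(z^2 + z - 2) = z*(z - 5)*(z - 1)*(z + 2)*(z + 2)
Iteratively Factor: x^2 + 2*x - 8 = (x + 4)*(x - 2)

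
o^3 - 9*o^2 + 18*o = o*(o - 6)*(o - 3)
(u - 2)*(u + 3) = u^2 + u - 6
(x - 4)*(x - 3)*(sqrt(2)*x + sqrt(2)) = sqrt(2)*x^3 - 6*sqrt(2)*x^2 + 5*sqrt(2)*x + 12*sqrt(2)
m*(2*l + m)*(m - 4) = 2*l*m^2 - 8*l*m + m^3 - 4*m^2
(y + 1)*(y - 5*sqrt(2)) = y^2 - 5*sqrt(2)*y + y - 5*sqrt(2)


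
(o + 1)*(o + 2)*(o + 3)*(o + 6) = o^4 + 12*o^3 + 47*o^2 + 72*o + 36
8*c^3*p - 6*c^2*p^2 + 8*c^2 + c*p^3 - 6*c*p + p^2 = (-4*c + p)*(-2*c + p)*(c*p + 1)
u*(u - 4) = u^2 - 4*u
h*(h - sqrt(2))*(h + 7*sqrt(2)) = h^3 + 6*sqrt(2)*h^2 - 14*h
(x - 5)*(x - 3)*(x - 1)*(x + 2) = x^4 - 7*x^3 + 5*x^2 + 31*x - 30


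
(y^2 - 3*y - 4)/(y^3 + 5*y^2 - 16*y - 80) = (y + 1)/(y^2 + 9*y + 20)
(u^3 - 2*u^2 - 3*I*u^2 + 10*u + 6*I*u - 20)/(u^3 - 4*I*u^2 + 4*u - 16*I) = (u^2 - u*(2 + 5*I) + 10*I)/(u^2 - 6*I*u - 8)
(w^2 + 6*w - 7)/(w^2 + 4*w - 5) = (w + 7)/(w + 5)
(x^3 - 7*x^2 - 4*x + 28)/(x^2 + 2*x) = x - 9 + 14/x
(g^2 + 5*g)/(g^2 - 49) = g*(g + 5)/(g^2 - 49)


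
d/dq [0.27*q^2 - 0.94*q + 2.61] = 0.54*q - 0.94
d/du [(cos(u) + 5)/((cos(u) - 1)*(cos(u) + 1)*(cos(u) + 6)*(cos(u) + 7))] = (3*cos(u)^4 + 46*cos(u)^3 + 236*cos(u)^2 + 410*cos(u) - 23)/((cos(u) + 6)^2*(cos(u) + 7)^2*sin(u)^3)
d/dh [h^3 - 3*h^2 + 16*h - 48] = 3*h^2 - 6*h + 16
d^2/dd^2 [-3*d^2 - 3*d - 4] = -6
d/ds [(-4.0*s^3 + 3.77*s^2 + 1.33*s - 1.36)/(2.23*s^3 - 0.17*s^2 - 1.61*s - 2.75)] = (-7.7271*s^4 + 6.9482*s^3 + 36.2548*s^2 - 21.1974*s - 5.8471)/(4.9729*s^6 - 0.7582*s^5 - 7.1517*s^4 - 11.7176*s^3 + 3.5271*s^2 + 8.855*s + 7.5625)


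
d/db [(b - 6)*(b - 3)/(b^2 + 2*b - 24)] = (11*b^2 - 84*b + 180)/(b^4 + 4*b^3 - 44*b^2 - 96*b + 576)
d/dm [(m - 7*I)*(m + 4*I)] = 2*m - 3*I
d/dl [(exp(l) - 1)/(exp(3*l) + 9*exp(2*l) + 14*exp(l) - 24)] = 2*(-exp(l) - 5)*exp(l)/(exp(4*l) + 20*exp(3*l) + 148*exp(2*l) + 480*exp(l) + 576)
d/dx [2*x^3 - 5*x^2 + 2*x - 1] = 6*x^2 - 10*x + 2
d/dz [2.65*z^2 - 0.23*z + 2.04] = 5.3*z - 0.23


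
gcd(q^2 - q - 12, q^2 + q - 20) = q - 4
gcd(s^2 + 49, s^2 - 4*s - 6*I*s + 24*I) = 1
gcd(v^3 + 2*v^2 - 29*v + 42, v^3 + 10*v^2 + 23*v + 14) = v + 7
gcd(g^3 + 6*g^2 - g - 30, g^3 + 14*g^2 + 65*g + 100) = g + 5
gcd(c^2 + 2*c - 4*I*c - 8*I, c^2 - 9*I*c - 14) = 1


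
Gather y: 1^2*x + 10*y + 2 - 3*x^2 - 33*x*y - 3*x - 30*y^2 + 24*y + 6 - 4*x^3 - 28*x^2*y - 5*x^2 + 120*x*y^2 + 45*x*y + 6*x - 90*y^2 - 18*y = -4*x^3 - 8*x^2 + 4*x + y^2*(120*x - 120) + y*(-28*x^2 + 12*x + 16) + 8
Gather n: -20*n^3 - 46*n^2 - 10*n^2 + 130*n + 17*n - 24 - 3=-20*n^3 - 56*n^2 + 147*n - 27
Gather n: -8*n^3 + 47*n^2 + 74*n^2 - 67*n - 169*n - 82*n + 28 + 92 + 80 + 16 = -8*n^3 + 121*n^2 - 318*n + 216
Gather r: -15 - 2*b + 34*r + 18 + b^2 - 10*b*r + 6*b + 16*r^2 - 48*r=b^2 + 4*b + 16*r^2 + r*(-10*b - 14) + 3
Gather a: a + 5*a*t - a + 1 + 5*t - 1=5*a*t + 5*t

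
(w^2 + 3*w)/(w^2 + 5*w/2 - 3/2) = 2*w/(2*w - 1)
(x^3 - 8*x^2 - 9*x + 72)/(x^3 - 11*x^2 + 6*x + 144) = (x - 3)/(x - 6)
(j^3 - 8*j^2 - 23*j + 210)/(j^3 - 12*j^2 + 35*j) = (j^2 - j - 30)/(j*(j - 5))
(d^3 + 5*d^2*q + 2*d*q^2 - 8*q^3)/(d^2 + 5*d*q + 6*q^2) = (d^2 + 3*d*q - 4*q^2)/(d + 3*q)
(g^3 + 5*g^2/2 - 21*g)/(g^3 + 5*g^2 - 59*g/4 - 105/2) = 2*g/(2*g + 5)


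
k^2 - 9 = (k - 3)*(k + 3)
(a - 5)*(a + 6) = a^2 + a - 30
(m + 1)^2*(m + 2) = m^3 + 4*m^2 + 5*m + 2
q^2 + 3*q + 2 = (q + 1)*(q + 2)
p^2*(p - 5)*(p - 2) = p^4 - 7*p^3 + 10*p^2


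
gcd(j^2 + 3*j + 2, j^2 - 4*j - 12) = j + 2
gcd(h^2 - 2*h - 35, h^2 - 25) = h + 5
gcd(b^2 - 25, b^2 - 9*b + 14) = 1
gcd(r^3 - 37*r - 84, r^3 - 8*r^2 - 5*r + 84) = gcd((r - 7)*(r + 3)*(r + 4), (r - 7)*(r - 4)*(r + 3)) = r^2 - 4*r - 21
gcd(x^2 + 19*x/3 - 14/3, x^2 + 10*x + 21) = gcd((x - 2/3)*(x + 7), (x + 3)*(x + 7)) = x + 7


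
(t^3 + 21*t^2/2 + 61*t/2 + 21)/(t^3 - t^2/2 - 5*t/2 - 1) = (2*t^2 + 19*t + 42)/(2*t^2 - 3*t - 2)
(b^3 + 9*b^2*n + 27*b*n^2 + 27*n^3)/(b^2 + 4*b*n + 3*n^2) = (b^2 + 6*b*n + 9*n^2)/(b + n)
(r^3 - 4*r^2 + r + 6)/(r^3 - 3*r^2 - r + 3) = (r - 2)/(r - 1)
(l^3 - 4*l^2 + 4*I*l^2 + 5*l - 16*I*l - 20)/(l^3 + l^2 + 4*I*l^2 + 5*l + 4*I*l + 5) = (l - 4)/(l + 1)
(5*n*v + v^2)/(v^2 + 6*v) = (5*n + v)/(v + 6)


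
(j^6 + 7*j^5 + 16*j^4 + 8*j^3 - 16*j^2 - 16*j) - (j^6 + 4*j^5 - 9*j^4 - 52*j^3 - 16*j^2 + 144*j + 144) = 3*j^5 + 25*j^4 + 60*j^3 - 160*j - 144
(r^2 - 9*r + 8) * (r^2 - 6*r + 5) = r^4 - 15*r^3 + 67*r^2 - 93*r + 40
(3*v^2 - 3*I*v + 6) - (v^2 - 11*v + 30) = 2*v^2 + 11*v - 3*I*v - 24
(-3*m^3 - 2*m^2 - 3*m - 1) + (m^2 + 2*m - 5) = -3*m^3 - m^2 - m - 6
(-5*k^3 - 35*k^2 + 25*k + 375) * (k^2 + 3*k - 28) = -5*k^5 - 50*k^4 + 60*k^3 + 1430*k^2 + 425*k - 10500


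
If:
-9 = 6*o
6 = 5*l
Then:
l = 6/5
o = -3/2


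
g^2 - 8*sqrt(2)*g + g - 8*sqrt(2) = (g + 1)*(g - 8*sqrt(2))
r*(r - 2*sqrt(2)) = r^2 - 2*sqrt(2)*r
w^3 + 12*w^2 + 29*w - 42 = (w - 1)*(w + 6)*(w + 7)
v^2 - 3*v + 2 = (v - 2)*(v - 1)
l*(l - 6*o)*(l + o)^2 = l^4 - 4*l^3*o - 11*l^2*o^2 - 6*l*o^3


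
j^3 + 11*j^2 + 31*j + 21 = (j + 1)*(j + 3)*(j + 7)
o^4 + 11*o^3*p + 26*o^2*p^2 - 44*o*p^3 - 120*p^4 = (o - 2*p)*(o + 2*p)*(o + 5*p)*(o + 6*p)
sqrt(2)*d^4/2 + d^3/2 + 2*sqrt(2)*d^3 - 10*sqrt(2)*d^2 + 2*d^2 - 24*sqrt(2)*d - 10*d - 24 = (d - 4)*(d + 6)*(d + sqrt(2)/2)*(sqrt(2)*d/2 + sqrt(2))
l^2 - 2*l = l*(l - 2)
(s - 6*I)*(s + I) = s^2 - 5*I*s + 6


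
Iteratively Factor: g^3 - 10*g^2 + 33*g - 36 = (g - 4)*(g^2 - 6*g + 9) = (g - 4)*(g - 3)*(g - 3)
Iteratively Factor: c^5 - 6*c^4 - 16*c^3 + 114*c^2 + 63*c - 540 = (c - 3)*(c^4 - 3*c^3 - 25*c^2 + 39*c + 180) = (c - 5)*(c - 3)*(c^3 + 2*c^2 - 15*c - 36) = (c - 5)*(c - 3)*(c + 3)*(c^2 - c - 12) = (c - 5)*(c - 3)*(c + 3)^2*(c - 4)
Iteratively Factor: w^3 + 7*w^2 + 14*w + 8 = (w + 1)*(w^2 + 6*w + 8) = (w + 1)*(w + 2)*(w + 4)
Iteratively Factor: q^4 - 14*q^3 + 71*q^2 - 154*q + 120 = (q - 2)*(q^3 - 12*q^2 + 47*q - 60) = (q - 3)*(q - 2)*(q^2 - 9*q + 20) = (q - 4)*(q - 3)*(q - 2)*(q - 5)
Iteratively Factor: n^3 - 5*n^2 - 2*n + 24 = (n - 3)*(n^2 - 2*n - 8) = (n - 4)*(n - 3)*(n + 2)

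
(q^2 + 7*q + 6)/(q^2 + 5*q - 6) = (q + 1)/(q - 1)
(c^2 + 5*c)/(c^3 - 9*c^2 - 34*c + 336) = c*(c + 5)/(c^3 - 9*c^2 - 34*c + 336)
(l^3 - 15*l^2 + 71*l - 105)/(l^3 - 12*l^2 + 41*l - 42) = (l - 5)/(l - 2)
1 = 1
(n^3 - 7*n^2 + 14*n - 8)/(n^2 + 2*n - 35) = (n^3 - 7*n^2 + 14*n - 8)/(n^2 + 2*n - 35)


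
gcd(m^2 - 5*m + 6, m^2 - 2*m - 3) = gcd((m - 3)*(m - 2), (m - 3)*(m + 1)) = m - 3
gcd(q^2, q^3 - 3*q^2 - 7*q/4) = q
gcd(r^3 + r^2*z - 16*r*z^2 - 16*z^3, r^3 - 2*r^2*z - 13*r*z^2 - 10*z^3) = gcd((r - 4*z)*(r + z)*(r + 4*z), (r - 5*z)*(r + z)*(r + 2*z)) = r + z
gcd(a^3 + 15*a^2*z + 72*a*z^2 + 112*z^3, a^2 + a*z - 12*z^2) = a + 4*z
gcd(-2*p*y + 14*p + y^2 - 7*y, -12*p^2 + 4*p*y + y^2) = -2*p + y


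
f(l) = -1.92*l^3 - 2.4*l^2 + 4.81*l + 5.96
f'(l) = -5.76*l^2 - 4.8*l + 4.81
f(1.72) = -2.64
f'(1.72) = -20.49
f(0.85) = 7.14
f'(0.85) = -3.43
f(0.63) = 7.56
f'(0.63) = -0.50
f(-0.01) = 5.91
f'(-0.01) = 4.86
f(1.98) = -8.83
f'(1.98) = -27.28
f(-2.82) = 16.37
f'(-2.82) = -27.46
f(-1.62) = 0.03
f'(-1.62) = -2.53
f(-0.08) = 5.56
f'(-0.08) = 5.16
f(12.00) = -3599.68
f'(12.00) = -882.23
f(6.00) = -466.30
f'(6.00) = -231.35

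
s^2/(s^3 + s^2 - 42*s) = s/(s^2 + s - 42)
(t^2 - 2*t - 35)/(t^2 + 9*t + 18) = (t^2 - 2*t - 35)/(t^2 + 9*t + 18)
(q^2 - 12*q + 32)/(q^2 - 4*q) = (q - 8)/q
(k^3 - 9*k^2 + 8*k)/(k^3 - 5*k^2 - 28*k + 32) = k/(k + 4)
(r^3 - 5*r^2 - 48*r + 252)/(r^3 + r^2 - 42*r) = (r - 6)/r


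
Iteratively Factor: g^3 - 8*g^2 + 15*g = (g)*(g^2 - 8*g + 15) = g*(g - 3)*(g - 5)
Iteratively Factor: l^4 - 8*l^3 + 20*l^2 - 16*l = (l - 4)*(l^3 - 4*l^2 + 4*l) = (l - 4)*(l - 2)*(l^2 - 2*l) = l*(l - 4)*(l - 2)*(l - 2)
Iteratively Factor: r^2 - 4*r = (r - 4)*(r)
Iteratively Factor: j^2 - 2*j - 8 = (j - 4)*(j + 2)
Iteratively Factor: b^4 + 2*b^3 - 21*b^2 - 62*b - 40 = (b + 4)*(b^3 - 2*b^2 - 13*b - 10) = (b + 1)*(b + 4)*(b^2 - 3*b - 10) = (b + 1)*(b + 2)*(b + 4)*(b - 5)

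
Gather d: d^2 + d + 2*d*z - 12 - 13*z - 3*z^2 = d^2 + d*(2*z + 1) - 3*z^2 - 13*z - 12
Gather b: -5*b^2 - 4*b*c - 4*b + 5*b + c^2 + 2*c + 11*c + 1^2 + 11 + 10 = -5*b^2 + b*(1 - 4*c) + c^2 + 13*c + 22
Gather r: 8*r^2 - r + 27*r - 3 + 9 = 8*r^2 + 26*r + 6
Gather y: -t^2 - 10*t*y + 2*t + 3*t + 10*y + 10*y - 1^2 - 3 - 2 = -t^2 + 5*t + y*(20 - 10*t) - 6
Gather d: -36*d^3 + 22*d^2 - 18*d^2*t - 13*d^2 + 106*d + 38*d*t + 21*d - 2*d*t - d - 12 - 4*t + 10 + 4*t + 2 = -36*d^3 + d^2*(9 - 18*t) + d*(36*t + 126)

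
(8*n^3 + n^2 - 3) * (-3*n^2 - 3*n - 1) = -24*n^5 - 27*n^4 - 11*n^3 + 8*n^2 + 9*n + 3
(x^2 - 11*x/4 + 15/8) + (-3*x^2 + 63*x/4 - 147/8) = -2*x^2 + 13*x - 33/2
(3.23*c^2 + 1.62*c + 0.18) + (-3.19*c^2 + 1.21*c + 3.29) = 0.04*c^2 + 2.83*c + 3.47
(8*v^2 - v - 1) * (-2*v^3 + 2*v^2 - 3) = -16*v^5 + 18*v^4 - 26*v^2 + 3*v + 3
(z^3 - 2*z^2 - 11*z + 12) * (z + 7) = z^4 + 5*z^3 - 25*z^2 - 65*z + 84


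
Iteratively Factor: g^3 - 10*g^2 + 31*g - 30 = (g - 2)*(g^2 - 8*g + 15) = (g - 3)*(g - 2)*(g - 5)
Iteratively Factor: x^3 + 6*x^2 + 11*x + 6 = (x + 2)*(x^2 + 4*x + 3) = (x + 1)*(x + 2)*(x + 3)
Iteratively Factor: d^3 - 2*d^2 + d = (d - 1)*(d^2 - d) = d*(d - 1)*(d - 1)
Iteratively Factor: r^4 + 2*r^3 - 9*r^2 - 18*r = (r)*(r^3 + 2*r^2 - 9*r - 18) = r*(r - 3)*(r^2 + 5*r + 6) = r*(r - 3)*(r + 3)*(r + 2)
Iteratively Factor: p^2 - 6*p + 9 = (p - 3)*(p - 3)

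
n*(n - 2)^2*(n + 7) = n^4 + 3*n^3 - 24*n^2 + 28*n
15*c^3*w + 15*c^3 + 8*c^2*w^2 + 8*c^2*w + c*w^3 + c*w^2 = (3*c + w)*(5*c + w)*(c*w + c)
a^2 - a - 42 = (a - 7)*(a + 6)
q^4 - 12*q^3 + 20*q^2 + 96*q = q*(q - 8)*(q - 6)*(q + 2)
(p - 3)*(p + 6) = p^2 + 3*p - 18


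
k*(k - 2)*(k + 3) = k^3 + k^2 - 6*k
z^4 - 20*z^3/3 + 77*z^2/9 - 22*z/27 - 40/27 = (z - 5)*(z - 4/3)*(z - 2/3)*(z + 1/3)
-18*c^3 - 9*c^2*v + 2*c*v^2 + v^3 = (-3*c + v)*(2*c + v)*(3*c + v)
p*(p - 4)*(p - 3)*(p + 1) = p^4 - 6*p^3 + 5*p^2 + 12*p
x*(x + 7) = x^2 + 7*x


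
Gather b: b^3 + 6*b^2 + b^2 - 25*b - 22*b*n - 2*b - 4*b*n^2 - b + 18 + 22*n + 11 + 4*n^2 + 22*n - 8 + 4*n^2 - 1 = b^3 + 7*b^2 + b*(-4*n^2 - 22*n - 28) + 8*n^2 + 44*n + 20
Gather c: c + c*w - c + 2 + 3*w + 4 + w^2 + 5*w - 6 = c*w + w^2 + 8*w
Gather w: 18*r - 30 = 18*r - 30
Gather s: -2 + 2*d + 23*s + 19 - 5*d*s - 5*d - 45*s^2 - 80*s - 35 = -3*d - 45*s^2 + s*(-5*d - 57) - 18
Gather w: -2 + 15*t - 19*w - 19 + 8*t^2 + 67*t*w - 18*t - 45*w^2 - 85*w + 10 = 8*t^2 - 3*t - 45*w^2 + w*(67*t - 104) - 11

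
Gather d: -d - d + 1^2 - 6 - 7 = -2*d - 12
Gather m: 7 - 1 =6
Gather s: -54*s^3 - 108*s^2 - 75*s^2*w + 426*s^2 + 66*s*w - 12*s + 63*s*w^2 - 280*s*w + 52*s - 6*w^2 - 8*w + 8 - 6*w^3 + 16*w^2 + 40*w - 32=-54*s^3 + s^2*(318 - 75*w) + s*(63*w^2 - 214*w + 40) - 6*w^3 + 10*w^2 + 32*w - 24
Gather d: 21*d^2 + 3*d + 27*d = 21*d^2 + 30*d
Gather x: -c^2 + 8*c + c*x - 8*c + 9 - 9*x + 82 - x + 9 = -c^2 + x*(c - 10) + 100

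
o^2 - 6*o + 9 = (o - 3)^2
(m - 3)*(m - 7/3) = m^2 - 16*m/3 + 7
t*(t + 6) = t^2 + 6*t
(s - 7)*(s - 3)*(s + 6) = s^3 - 4*s^2 - 39*s + 126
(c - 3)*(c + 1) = c^2 - 2*c - 3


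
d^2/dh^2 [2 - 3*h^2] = -6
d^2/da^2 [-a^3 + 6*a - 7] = -6*a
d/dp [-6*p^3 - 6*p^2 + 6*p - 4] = -18*p^2 - 12*p + 6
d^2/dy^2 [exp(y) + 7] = exp(y)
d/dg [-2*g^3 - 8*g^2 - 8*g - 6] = -6*g^2 - 16*g - 8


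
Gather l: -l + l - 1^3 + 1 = 0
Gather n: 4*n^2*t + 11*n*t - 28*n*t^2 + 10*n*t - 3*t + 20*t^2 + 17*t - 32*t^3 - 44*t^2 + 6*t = 4*n^2*t + n*(-28*t^2 + 21*t) - 32*t^3 - 24*t^2 + 20*t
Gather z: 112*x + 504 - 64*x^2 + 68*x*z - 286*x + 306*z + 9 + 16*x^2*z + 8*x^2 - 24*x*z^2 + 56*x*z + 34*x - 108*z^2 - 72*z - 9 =-56*x^2 - 140*x + z^2*(-24*x - 108) + z*(16*x^2 + 124*x + 234) + 504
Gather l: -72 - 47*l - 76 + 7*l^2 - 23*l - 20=7*l^2 - 70*l - 168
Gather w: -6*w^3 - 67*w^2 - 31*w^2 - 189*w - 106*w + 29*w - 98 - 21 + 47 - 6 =-6*w^3 - 98*w^2 - 266*w - 78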